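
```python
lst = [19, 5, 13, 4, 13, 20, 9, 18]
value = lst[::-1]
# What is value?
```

lst has length 8. The slice lst[::-1] selects indices [7, 6, 5, 4, 3, 2, 1, 0] (7->18, 6->9, 5->20, 4->13, 3->4, 2->13, 1->5, 0->19), giving [18, 9, 20, 13, 4, 13, 5, 19].

[18, 9, 20, 13, 4, 13, 5, 19]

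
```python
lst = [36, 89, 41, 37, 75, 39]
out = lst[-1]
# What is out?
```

lst has length 6. Negative index -1 maps to positive index 6 + (-1) = 5. lst[5] = 39.

39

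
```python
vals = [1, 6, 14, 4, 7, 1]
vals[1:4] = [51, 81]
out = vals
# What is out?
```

vals starts as [1, 6, 14, 4, 7, 1] (length 6). The slice vals[1:4] covers indices [1, 2, 3] with values [6, 14, 4]. Replacing that slice with [51, 81] (different length) produces [1, 51, 81, 7, 1].

[1, 51, 81, 7, 1]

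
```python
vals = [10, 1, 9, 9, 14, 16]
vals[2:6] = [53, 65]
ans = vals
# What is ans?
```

vals starts as [10, 1, 9, 9, 14, 16] (length 6). The slice vals[2:6] covers indices [2, 3, 4, 5] with values [9, 9, 14, 16]. Replacing that slice with [53, 65] (different length) produces [10, 1, 53, 65].

[10, 1, 53, 65]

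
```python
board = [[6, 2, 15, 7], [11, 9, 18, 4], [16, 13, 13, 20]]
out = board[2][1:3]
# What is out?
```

board[2] = [16, 13, 13, 20]. board[2] has length 4. The slice board[2][1:3] selects indices [1, 2] (1->13, 2->13), giving [13, 13].

[13, 13]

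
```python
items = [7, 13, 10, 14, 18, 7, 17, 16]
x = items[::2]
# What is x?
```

items has length 8. The slice items[::2] selects indices [0, 2, 4, 6] (0->7, 2->10, 4->18, 6->17), giving [7, 10, 18, 17].

[7, 10, 18, 17]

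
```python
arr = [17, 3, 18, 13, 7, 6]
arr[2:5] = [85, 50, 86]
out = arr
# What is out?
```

arr starts as [17, 3, 18, 13, 7, 6] (length 6). The slice arr[2:5] covers indices [2, 3, 4] with values [18, 13, 7]. Replacing that slice with [85, 50, 86] (same length) produces [17, 3, 85, 50, 86, 6].

[17, 3, 85, 50, 86, 6]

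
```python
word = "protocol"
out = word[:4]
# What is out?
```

word has length 8. The slice word[:4] selects indices [0, 1, 2, 3] (0->'p', 1->'r', 2->'o', 3->'t'), giving 'prot'.

'prot'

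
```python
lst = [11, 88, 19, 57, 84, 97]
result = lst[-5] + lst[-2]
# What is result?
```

lst has length 6. Negative index -5 maps to positive index 6 + (-5) = 1. lst[1] = 88.
lst has length 6. Negative index -2 maps to positive index 6 + (-2) = 4. lst[4] = 84.
Sum: 88 + 84 = 172.

172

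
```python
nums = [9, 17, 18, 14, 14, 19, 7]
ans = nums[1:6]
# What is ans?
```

nums has length 7. The slice nums[1:6] selects indices [1, 2, 3, 4, 5] (1->17, 2->18, 3->14, 4->14, 5->19), giving [17, 18, 14, 14, 19].

[17, 18, 14, 14, 19]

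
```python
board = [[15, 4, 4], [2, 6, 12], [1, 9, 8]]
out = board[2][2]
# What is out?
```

board[2] = [1, 9, 8]. Taking column 2 of that row yields 8.

8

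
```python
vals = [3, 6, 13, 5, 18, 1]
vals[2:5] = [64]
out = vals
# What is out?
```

vals starts as [3, 6, 13, 5, 18, 1] (length 6). The slice vals[2:5] covers indices [2, 3, 4] with values [13, 5, 18]. Replacing that slice with [64] (different length) produces [3, 6, 64, 1].

[3, 6, 64, 1]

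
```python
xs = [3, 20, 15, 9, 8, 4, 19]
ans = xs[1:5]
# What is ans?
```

xs has length 7. The slice xs[1:5] selects indices [1, 2, 3, 4] (1->20, 2->15, 3->9, 4->8), giving [20, 15, 9, 8].

[20, 15, 9, 8]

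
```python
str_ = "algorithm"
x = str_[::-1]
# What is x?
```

str_ has length 9. The slice str_[::-1] selects indices [8, 7, 6, 5, 4, 3, 2, 1, 0] (8->'m', 7->'h', 6->'t', 5->'i', 4->'r', 3->'o', 2->'g', 1->'l', 0->'a'), giving 'mhtirogla'.

'mhtirogla'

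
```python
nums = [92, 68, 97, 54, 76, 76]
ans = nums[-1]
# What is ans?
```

nums has length 6. Negative index -1 maps to positive index 6 + (-1) = 5. nums[5] = 76.

76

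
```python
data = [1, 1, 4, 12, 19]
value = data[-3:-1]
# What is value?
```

data has length 5. The slice data[-3:-1] selects indices [2, 3] (2->4, 3->12), giving [4, 12].

[4, 12]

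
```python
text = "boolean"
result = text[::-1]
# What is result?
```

text has length 7. The slice text[::-1] selects indices [6, 5, 4, 3, 2, 1, 0] (6->'n', 5->'a', 4->'e', 3->'l', 2->'o', 1->'o', 0->'b'), giving 'naeloob'.

'naeloob'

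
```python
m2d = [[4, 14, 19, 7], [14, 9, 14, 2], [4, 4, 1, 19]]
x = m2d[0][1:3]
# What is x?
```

m2d[0] = [4, 14, 19, 7]. m2d[0] has length 4. The slice m2d[0][1:3] selects indices [1, 2] (1->14, 2->19), giving [14, 19].

[14, 19]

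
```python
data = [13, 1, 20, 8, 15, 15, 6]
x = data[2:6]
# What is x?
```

data has length 7. The slice data[2:6] selects indices [2, 3, 4, 5] (2->20, 3->8, 4->15, 5->15), giving [20, 8, 15, 15].

[20, 8, 15, 15]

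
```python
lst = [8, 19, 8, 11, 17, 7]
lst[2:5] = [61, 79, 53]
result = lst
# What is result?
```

lst starts as [8, 19, 8, 11, 17, 7] (length 6). The slice lst[2:5] covers indices [2, 3, 4] with values [8, 11, 17]. Replacing that slice with [61, 79, 53] (same length) produces [8, 19, 61, 79, 53, 7].

[8, 19, 61, 79, 53, 7]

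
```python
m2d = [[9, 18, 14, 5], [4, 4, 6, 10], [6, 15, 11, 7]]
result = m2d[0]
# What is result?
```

m2d has 3 rows. Row 0 is [9, 18, 14, 5].

[9, 18, 14, 5]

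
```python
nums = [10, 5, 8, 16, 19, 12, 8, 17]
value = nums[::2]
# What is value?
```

nums has length 8. The slice nums[::2] selects indices [0, 2, 4, 6] (0->10, 2->8, 4->19, 6->8), giving [10, 8, 19, 8].

[10, 8, 19, 8]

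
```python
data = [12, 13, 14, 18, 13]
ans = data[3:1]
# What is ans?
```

data has length 5. The slice data[3:1] resolves to an empty index range, so the result is [].

[]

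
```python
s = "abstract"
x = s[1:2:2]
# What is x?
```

s has length 8. The slice s[1:2:2] selects indices [1] (1->'b'), giving 'b'.

'b'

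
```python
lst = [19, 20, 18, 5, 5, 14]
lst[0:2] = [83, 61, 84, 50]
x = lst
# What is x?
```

lst starts as [19, 20, 18, 5, 5, 14] (length 6). The slice lst[0:2] covers indices [0, 1] with values [19, 20]. Replacing that slice with [83, 61, 84, 50] (different length) produces [83, 61, 84, 50, 18, 5, 5, 14].

[83, 61, 84, 50, 18, 5, 5, 14]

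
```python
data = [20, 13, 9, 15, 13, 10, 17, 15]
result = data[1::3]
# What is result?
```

data has length 8. The slice data[1::3] selects indices [1, 4, 7] (1->13, 4->13, 7->15), giving [13, 13, 15].

[13, 13, 15]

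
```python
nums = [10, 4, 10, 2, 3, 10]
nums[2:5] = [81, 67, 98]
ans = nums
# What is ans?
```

nums starts as [10, 4, 10, 2, 3, 10] (length 6). The slice nums[2:5] covers indices [2, 3, 4] with values [10, 2, 3]. Replacing that slice with [81, 67, 98] (same length) produces [10, 4, 81, 67, 98, 10].

[10, 4, 81, 67, 98, 10]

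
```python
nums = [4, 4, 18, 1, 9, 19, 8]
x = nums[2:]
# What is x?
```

nums has length 7. The slice nums[2:] selects indices [2, 3, 4, 5, 6] (2->18, 3->1, 4->9, 5->19, 6->8), giving [18, 1, 9, 19, 8].

[18, 1, 9, 19, 8]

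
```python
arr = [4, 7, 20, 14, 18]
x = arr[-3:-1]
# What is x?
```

arr has length 5. The slice arr[-3:-1] selects indices [2, 3] (2->20, 3->14), giving [20, 14].

[20, 14]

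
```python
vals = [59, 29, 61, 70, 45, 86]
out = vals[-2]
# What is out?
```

vals has length 6. Negative index -2 maps to positive index 6 + (-2) = 4. vals[4] = 45.

45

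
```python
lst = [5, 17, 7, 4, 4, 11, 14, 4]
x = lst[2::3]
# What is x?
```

lst has length 8. The slice lst[2::3] selects indices [2, 5] (2->7, 5->11), giving [7, 11].

[7, 11]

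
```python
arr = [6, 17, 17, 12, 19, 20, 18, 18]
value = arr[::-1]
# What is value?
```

arr has length 8. The slice arr[::-1] selects indices [7, 6, 5, 4, 3, 2, 1, 0] (7->18, 6->18, 5->20, 4->19, 3->12, 2->17, 1->17, 0->6), giving [18, 18, 20, 19, 12, 17, 17, 6].

[18, 18, 20, 19, 12, 17, 17, 6]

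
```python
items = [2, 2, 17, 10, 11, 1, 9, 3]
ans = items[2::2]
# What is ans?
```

items has length 8. The slice items[2::2] selects indices [2, 4, 6] (2->17, 4->11, 6->9), giving [17, 11, 9].

[17, 11, 9]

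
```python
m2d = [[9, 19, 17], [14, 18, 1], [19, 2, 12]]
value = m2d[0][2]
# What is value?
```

m2d[0] = [9, 19, 17]. Taking column 2 of that row yields 17.

17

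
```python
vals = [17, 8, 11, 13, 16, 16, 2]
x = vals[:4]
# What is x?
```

vals has length 7. The slice vals[:4] selects indices [0, 1, 2, 3] (0->17, 1->8, 2->11, 3->13), giving [17, 8, 11, 13].

[17, 8, 11, 13]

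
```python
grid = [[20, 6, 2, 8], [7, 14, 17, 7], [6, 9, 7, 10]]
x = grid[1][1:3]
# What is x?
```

grid[1] = [7, 14, 17, 7]. grid[1] has length 4. The slice grid[1][1:3] selects indices [1, 2] (1->14, 2->17), giving [14, 17].

[14, 17]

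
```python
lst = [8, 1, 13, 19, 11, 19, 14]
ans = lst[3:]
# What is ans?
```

lst has length 7. The slice lst[3:] selects indices [3, 4, 5, 6] (3->19, 4->11, 5->19, 6->14), giving [19, 11, 19, 14].

[19, 11, 19, 14]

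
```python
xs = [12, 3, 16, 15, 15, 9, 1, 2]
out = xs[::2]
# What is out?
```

xs has length 8. The slice xs[::2] selects indices [0, 2, 4, 6] (0->12, 2->16, 4->15, 6->1), giving [12, 16, 15, 1].

[12, 16, 15, 1]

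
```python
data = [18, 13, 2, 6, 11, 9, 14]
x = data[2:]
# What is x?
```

data has length 7. The slice data[2:] selects indices [2, 3, 4, 5, 6] (2->2, 3->6, 4->11, 5->9, 6->14), giving [2, 6, 11, 9, 14].

[2, 6, 11, 9, 14]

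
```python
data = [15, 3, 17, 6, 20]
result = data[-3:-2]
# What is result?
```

data has length 5. The slice data[-3:-2] selects indices [2] (2->17), giving [17].

[17]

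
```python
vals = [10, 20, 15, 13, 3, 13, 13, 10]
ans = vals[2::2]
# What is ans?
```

vals has length 8. The slice vals[2::2] selects indices [2, 4, 6] (2->15, 4->3, 6->13), giving [15, 3, 13].

[15, 3, 13]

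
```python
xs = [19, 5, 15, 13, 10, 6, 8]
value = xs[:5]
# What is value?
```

xs has length 7. The slice xs[:5] selects indices [0, 1, 2, 3, 4] (0->19, 1->5, 2->15, 3->13, 4->10), giving [19, 5, 15, 13, 10].

[19, 5, 15, 13, 10]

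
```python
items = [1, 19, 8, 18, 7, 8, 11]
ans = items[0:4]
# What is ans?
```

items has length 7. The slice items[0:4] selects indices [0, 1, 2, 3] (0->1, 1->19, 2->8, 3->18), giving [1, 19, 8, 18].

[1, 19, 8, 18]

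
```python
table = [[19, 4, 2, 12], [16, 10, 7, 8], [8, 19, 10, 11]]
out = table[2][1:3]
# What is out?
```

table[2] = [8, 19, 10, 11]. table[2] has length 4. The slice table[2][1:3] selects indices [1, 2] (1->19, 2->10), giving [19, 10].

[19, 10]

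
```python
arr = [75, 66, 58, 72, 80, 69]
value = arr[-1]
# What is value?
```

arr has length 6. Negative index -1 maps to positive index 6 + (-1) = 5. arr[5] = 69.

69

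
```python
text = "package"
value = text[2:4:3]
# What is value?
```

text has length 7. The slice text[2:4:3] selects indices [2] (2->'c'), giving 'c'.

'c'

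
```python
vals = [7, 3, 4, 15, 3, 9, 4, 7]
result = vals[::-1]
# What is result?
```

vals has length 8. The slice vals[::-1] selects indices [7, 6, 5, 4, 3, 2, 1, 0] (7->7, 6->4, 5->9, 4->3, 3->15, 2->4, 1->3, 0->7), giving [7, 4, 9, 3, 15, 4, 3, 7].

[7, 4, 9, 3, 15, 4, 3, 7]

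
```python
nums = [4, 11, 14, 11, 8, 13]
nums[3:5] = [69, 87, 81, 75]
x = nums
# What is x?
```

nums starts as [4, 11, 14, 11, 8, 13] (length 6). The slice nums[3:5] covers indices [3, 4] with values [11, 8]. Replacing that slice with [69, 87, 81, 75] (different length) produces [4, 11, 14, 69, 87, 81, 75, 13].

[4, 11, 14, 69, 87, 81, 75, 13]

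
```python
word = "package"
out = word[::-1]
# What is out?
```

word has length 7. The slice word[::-1] selects indices [6, 5, 4, 3, 2, 1, 0] (6->'e', 5->'g', 4->'a', 3->'k', 2->'c', 1->'a', 0->'p'), giving 'egakcap'.

'egakcap'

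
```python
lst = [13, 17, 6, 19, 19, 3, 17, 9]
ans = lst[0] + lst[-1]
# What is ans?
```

lst has length 8. lst[0] = 13.
lst has length 8. Negative index -1 maps to positive index 8 + (-1) = 7. lst[7] = 9.
Sum: 13 + 9 = 22.

22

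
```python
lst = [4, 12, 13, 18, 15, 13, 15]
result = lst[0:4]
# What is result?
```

lst has length 7. The slice lst[0:4] selects indices [0, 1, 2, 3] (0->4, 1->12, 2->13, 3->18), giving [4, 12, 13, 18].

[4, 12, 13, 18]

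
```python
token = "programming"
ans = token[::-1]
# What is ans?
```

token has length 11. The slice token[::-1] selects indices [10, 9, 8, 7, 6, 5, 4, 3, 2, 1, 0] (10->'g', 9->'n', 8->'i', 7->'m', 6->'m', 5->'a', 4->'r', 3->'g', 2->'o', 1->'r', 0->'p'), giving 'gnimmargorp'.

'gnimmargorp'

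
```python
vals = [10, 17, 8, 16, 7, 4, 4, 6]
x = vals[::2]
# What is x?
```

vals has length 8. The slice vals[::2] selects indices [0, 2, 4, 6] (0->10, 2->8, 4->7, 6->4), giving [10, 8, 7, 4].

[10, 8, 7, 4]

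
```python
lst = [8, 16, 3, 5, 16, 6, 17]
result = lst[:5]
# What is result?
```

lst has length 7. The slice lst[:5] selects indices [0, 1, 2, 3, 4] (0->8, 1->16, 2->3, 3->5, 4->16), giving [8, 16, 3, 5, 16].

[8, 16, 3, 5, 16]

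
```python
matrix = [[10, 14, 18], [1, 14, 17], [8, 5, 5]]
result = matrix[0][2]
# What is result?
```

matrix[0] = [10, 14, 18]. Taking column 2 of that row yields 18.

18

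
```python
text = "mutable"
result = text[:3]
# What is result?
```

text has length 7. The slice text[:3] selects indices [0, 1, 2] (0->'m', 1->'u', 2->'t'), giving 'mut'.

'mut'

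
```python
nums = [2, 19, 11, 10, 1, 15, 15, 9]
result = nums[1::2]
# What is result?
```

nums has length 8. The slice nums[1::2] selects indices [1, 3, 5, 7] (1->19, 3->10, 5->15, 7->9), giving [19, 10, 15, 9].

[19, 10, 15, 9]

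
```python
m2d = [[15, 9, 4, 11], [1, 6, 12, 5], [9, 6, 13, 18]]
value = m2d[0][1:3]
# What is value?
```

m2d[0] = [15, 9, 4, 11]. m2d[0] has length 4. The slice m2d[0][1:3] selects indices [1, 2] (1->9, 2->4), giving [9, 4].

[9, 4]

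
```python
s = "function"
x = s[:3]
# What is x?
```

s has length 8. The slice s[:3] selects indices [0, 1, 2] (0->'f', 1->'u', 2->'n'), giving 'fun'.

'fun'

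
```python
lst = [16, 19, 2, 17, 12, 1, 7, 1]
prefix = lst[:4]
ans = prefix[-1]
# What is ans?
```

lst has length 8. The slice lst[:4] selects indices [0, 1, 2, 3] (0->16, 1->19, 2->2, 3->17), giving [16, 19, 2, 17]. So prefix = [16, 19, 2, 17]. Then prefix[-1] = 17.

17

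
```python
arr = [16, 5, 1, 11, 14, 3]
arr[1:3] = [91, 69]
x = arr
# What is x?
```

arr starts as [16, 5, 1, 11, 14, 3] (length 6). The slice arr[1:3] covers indices [1, 2] with values [5, 1]. Replacing that slice with [91, 69] (same length) produces [16, 91, 69, 11, 14, 3].

[16, 91, 69, 11, 14, 3]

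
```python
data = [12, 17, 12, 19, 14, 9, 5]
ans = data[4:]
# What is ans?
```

data has length 7. The slice data[4:] selects indices [4, 5, 6] (4->14, 5->9, 6->5), giving [14, 9, 5].

[14, 9, 5]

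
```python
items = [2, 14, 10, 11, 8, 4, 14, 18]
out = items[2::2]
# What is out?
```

items has length 8. The slice items[2::2] selects indices [2, 4, 6] (2->10, 4->8, 6->14), giving [10, 8, 14].

[10, 8, 14]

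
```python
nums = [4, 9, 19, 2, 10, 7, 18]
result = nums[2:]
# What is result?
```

nums has length 7. The slice nums[2:] selects indices [2, 3, 4, 5, 6] (2->19, 3->2, 4->10, 5->7, 6->18), giving [19, 2, 10, 7, 18].

[19, 2, 10, 7, 18]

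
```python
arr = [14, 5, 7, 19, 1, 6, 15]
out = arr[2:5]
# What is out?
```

arr has length 7. The slice arr[2:5] selects indices [2, 3, 4] (2->7, 3->19, 4->1), giving [7, 19, 1].

[7, 19, 1]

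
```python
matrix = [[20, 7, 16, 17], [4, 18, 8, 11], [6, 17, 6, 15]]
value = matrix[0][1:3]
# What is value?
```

matrix[0] = [20, 7, 16, 17]. matrix[0] has length 4. The slice matrix[0][1:3] selects indices [1, 2] (1->7, 2->16), giving [7, 16].

[7, 16]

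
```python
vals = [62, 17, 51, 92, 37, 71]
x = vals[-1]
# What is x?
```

vals has length 6. Negative index -1 maps to positive index 6 + (-1) = 5. vals[5] = 71.

71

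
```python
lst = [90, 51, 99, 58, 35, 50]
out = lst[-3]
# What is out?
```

lst has length 6. Negative index -3 maps to positive index 6 + (-3) = 3. lst[3] = 58.

58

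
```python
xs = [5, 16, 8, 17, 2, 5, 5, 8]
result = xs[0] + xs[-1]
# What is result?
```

xs has length 8. xs[0] = 5.
xs has length 8. Negative index -1 maps to positive index 8 + (-1) = 7. xs[7] = 8.
Sum: 5 + 8 = 13.

13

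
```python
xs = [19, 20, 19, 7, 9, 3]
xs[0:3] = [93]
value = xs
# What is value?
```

xs starts as [19, 20, 19, 7, 9, 3] (length 6). The slice xs[0:3] covers indices [0, 1, 2] with values [19, 20, 19]. Replacing that slice with [93] (different length) produces [93, 7, 9, 3].

[93, 7, 9, 3]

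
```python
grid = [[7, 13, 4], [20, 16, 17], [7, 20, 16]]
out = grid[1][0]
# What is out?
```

grid[1] = [20, 16, 17]. Taking column 0 of that row yields 20.

20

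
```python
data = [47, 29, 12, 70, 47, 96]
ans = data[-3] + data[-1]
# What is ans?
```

data has length 6. Negative index -3 maps to positive index 6 + (-3) = 3. data[3] = 70.
data has length 6. Negative index -1 maps to positive index 6 + (-1) = 5. data[5] = 96.
Sum: 70 + 96 = 166.

166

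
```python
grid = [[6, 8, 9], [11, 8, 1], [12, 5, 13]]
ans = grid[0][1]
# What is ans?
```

grid[0] = [6, 8, 9]. Taking column 1 of that row yields 8.

8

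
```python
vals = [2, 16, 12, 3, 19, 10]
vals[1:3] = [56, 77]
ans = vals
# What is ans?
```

vals starts as [2, 16, 12, 3, 19, 10] (length 6). The slice vals[1:3] covers indices [1, 2] with values [16, 12]. Replacing that slice with [56, 77] (same length) produces [2, 56, 77, 3, 19, 10].

[2, 56, 77, 3, 19, 10]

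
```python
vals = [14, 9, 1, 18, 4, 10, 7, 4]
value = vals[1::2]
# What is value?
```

vals has length 8. The slice vals[1::2] selects indices [1, 3, 5, 7] (1->9, 3->18, 5->10, 7->4), giving [9, 18, 10, 4].

[9, 18, 10, 4]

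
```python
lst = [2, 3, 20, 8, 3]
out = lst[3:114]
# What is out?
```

lst has length 5. The slice lst[3:114] selects indices [3, 4] (3->8, 4->3), giving [8, 3].

[8, 3]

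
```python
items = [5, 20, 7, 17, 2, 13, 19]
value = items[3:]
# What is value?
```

items has length 7. The slice items[3:] selects indices [3, 4, 5, 6] (3->17, 4->2, 5->13, 6->19), giving [17, 2, 13, 19].

[17, 2, 13, 19]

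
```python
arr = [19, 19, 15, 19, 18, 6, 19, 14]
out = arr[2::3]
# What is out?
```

arr has length 8. The slice arr[2::3] selects indices [2, 5] (2->15, 5->6), giving [15, 6].

[15, 6]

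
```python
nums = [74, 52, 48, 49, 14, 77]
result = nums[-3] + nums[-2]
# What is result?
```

nums has length 6. Negative index -3 maps to positive index 6 + (-3) = 3. nums[3] = 49.
nums has length 6. Negative index -2 maps to positive index 6 + (-2) = 4. nums[4] = 14.
Sum: 49 + 14 = 63.

63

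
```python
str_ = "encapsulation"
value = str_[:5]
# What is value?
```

str_ has length 13. The slice str_[:5] selects indices [0, 1, 2, 3, 4] (0->'e', 1->'n', 2->'c', 3->'a', 4->'p'), giving 'encap'.

'encap'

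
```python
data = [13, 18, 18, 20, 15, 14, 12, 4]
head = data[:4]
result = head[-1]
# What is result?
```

data has length 8. The slice data[:4] selects indices [0, 1, 2, 3] (0->13, 1->18, 2->18, 3->20), giving [13, 18, 18, 20]. So head = [13, 18, 18, 20]. Then head[-1] = 20.

20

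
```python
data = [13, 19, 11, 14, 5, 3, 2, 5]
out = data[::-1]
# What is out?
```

data has length 8. The slice data[::-1] selects indices [7, 6, 5, 4, 3, 2, 1, 0] (7->5, 6->2, 5->3, 4->5, 3->14, 2->11, 1->19, 0->13), giving [5, 2, 3, 5, 14, 11, 19, 13].

[5, 2, 3, 5, 14, 11, 19, 13]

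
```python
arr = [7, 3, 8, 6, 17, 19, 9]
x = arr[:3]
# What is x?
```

arr has length 7. The slice arr[:3] selects indices [0, 1, 2] (0->7, 1->3, 2->8), giving [7, 3, 8].

[7, 3, 8]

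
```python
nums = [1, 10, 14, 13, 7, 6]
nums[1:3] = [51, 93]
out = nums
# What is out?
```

nums starts as [1, 10, 14, 13, 7, 6] (length 6). The slice nums[1:3] covers indices [1, 2] with values [10, 14]. Replacing that slice with [51, 93] (same length) produces [1, 51, 93, 13, 7, 6].

[1, 51, 93, 13, 7, 6]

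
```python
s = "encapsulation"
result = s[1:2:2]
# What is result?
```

s has length 13. The slice s[1:2:2] selects indices [1] (1->'n'), giving 'n'.

'n'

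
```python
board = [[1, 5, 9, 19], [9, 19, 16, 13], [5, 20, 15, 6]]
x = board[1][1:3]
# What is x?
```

board[1] = [9, 19, 16, 13]. board[1] has length 4. The slice board[1][1:3] selects indices [1, 2] (1->19, 2->16), giving [19, 16].

[19, 16]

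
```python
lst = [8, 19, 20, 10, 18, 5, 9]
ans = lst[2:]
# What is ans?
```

lst has length 7. The slice lst[2:] selects indices [2, 3, 4, 5, 6] (2->20, 3->10, 4->18, 5->5, 6->9), giving [20, 10, 18, 5, 9].

[20, 10, 18, 5, 9]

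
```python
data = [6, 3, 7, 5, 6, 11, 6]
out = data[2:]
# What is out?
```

data has length 7. The slice data[2:] selects indices [2, 3, 4, 5, 6] (2->7, 3->5, 4->6, 5->11, 6->6), giving [7, 5, 6, 11, 6].

[7, 5, 6, 11, 6]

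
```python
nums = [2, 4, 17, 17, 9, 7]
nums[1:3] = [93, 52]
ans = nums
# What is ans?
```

nums starts as [2, 4, 17, 17, 9, 7] (length 6). The slice nums[1:3] covers indices [1, 2] with values [4, 17]. Replacing that slice with [93, 52] (same length) produces [2, 93, 52, 17, 9, 7].

[2, 93, 52, 17, 9, 7]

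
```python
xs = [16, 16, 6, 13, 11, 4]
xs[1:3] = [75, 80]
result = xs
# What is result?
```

xs starts as [16, 16, 6, 13, 11, 4] (length 6). The slice xs[1:3] covers indices [1, 2] with values [16, 6]. Replacing that slice with [75, 80] (same length) produces [16, 75, 80, 13, 11, 4].

[16, 75, 80, 13, 11, 4]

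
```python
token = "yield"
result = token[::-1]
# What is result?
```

token has length 5. The slice token[::-1] selects indices [4, 3, 2, 1, 0] (4->'d', 3->'l', 2->'e', 1->'i', 0->'y'), giving 'dleiy'.

'dleiy'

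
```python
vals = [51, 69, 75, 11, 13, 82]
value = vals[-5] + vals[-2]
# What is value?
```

vals has length 6. Negative index -5 maps to positive index 6 + (-5) = 1. vals[1] = 69.
vals has length 6. Negative index -2 maps to positive index 6 + (-2) = 4. vals[4] = 13.
Sum: 69 + 13 = 82.

82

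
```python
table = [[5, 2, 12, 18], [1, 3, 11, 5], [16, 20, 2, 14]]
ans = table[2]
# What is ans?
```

table has 3 rows. Row 2 is [16, 20, 2, 14].

[16, 20, 2, 14]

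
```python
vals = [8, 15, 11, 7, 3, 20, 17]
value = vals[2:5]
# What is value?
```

vals has length 7. The slice vals[2:5] selects indices [2, 3, 4] (2->11, 3->7, 4->3), giving [11, 7, 3].

[11, 7, 3]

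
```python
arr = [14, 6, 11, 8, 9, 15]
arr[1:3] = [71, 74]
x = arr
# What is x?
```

arr starts as [14, 6, 11, 8, 9, 15] (length 6). The slice arr[1:3] covers indices [1, 2] with values [6, 11]. Replacing that slice with [71, 74] (same length) produces [14, 71, 74, 8, 9, 15].

[14, 71, 74, 8, 9, 15]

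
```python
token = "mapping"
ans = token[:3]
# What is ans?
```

token has length 7. The slice token[:3] selects indices [0, 1, 2] (0->'m', 1->'a', 2->'p'), giving 'map'.

'map'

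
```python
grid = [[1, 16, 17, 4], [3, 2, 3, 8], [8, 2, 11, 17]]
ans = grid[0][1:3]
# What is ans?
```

grid[0] = [1, 16, 17, 4]. grid[0] has length 4. The slice grid[0][1:3] selects indices [1, 2] (1->16, 2->17), giving [16, 17].

[16, 17]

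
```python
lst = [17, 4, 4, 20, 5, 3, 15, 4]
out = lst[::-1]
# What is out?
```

lst has length 8. The slice lst[::-1] selects indices [7, 6, 5, 4, 3, 2, 1, 0] (7->4, 6->15, 5->3, 4->5, 3->20, 2->4, 1->4, 0->17), giving [4, 15, 3, 5, 20, 4, 4, 17].

[4, 15, 3, 5, 20, 4, 4, 17]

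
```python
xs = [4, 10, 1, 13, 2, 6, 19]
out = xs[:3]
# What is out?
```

xs has length 7. The slice xs[:3] selects indices [0, 1, 2] (0->4, 1->10, 2->1), giving [4, 10, 1].

[4, 10, 1]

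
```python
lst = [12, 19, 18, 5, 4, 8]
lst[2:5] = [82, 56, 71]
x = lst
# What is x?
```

lst starts as [12, 19, 18, 5, 4, 8] (length 6). The slice lst[2:5] covers indices [2, 3, 4] with values [18, 5, 4]. Replacing that slice with [82, 56, 71] (same length) produces [12, 19, 82, 56, 71, 8].

[12, 19, 82, 56, 71, 8]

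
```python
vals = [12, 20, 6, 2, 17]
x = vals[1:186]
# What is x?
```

vals has length 5. The slice vals[1:186] selects indices [1, 2, 3, 4] (1->20, 2->6, 3->2, 4->17), giving [20, 6, 2, 17].

[20, 6, 2, 17]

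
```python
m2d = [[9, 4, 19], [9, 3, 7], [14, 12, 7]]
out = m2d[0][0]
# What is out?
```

m2d[0] = [9, 4, 19]. Taking column 0 of that row yields 9.

9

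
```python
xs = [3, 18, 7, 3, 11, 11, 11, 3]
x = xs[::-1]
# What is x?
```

xs has length 8. The slice xs[::-1] selects indices [7, 6, 5, 4, 3, 2, 1, 0] (7->3, 6->11, 5->11, 4->11, 3->3, 2->7, 1->18, 0->3), giving [3, 11, 11, 11, 3, 7, 18, 3].

[3, 11, 11, 11, 3, 7, 18, 3]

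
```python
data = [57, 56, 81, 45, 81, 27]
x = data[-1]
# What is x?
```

data has length 6. Negative index -1 maps to positive index 6 + (-1) = 5. data[5] = 27.

27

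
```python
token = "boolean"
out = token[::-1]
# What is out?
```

token has length 7. The slice token[::-1] selects indices [6, 5, 4, 3, 2, 1, 0] (6->'n', 5->'a', 4->'e', 3->'l', 2->'o', 1->'o', 0->'b'), giving 'naeloob'.

'naeloob'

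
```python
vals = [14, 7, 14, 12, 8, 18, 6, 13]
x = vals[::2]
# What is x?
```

vals has length 8. The slice vals[::2] selects indices [0, 2, 4, 6] (0->14, 2->14, 4->8, 6->6), giving [14, 14, 8, 6].

[14, 14, 8, 6]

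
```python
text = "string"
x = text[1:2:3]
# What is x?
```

text has length 6. The slice text[1:2:3] selects indices [1] (1->'t'), giving 't'.

't'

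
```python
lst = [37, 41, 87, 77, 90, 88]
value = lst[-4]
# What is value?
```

lst has length 6. Negative index -4 maps to positive index 6 + (-4) = 2. lst[2] = 87.

87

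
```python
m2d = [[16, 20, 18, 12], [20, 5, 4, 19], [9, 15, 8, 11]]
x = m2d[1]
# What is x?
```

m2d has 3 rows. Row 1 is [20, 5, 4, 19].

[20, 5, 4, 19]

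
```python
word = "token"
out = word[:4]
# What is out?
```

word has length 5. The slice word[:4] selects indices [0, 1, 2, 3] (0->'t', 1->'o', 2->'k', 3->'e'), giving 'toke'.

'toke'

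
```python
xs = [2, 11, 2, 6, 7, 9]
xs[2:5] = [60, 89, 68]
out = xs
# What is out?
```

xs starts as [2, 11, 2, 6, 7, 9] (length 6). The slice xs[2:5] covers indices [2, 3, 4] with values [2, 6, 7]. Replacing that slice with [60, 89, 68] (same length) produces [2, 11, 60, 89, 68, 9].

[2, 11, 60, 89, 68, 9]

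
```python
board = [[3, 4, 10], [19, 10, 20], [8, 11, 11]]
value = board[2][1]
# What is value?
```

board[2] = [8, 11, 11]. Taking column 1 of that row yields 11.

11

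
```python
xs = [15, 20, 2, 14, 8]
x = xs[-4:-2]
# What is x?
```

xs has length 5. The slice xs[-4:-2] selects indices [1, 2] (1->20, 2->2), giving [20, 2].

[20, 2]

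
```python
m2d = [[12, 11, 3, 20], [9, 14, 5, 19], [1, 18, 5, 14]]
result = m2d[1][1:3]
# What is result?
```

m2d[1] = [9, 14, 5, 19]. m2d[1] has length 4. The slice m2d[1][1:3] selects indices [1, 2] (1->14, 2->5), giving [14, 5].

[14, 5]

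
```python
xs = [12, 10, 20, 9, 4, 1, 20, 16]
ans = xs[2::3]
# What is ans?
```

xs has length 8. The slice xs[2::3] selects indices [2, 5] (2->20, 5->1), giving [20, 1].

[20, 1]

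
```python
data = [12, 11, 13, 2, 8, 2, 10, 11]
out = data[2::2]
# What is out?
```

data has length 8. The slice data[2::2] selects indices [2, 4, 6] (2->13, 4->8, 6->10), giving [13, 8, 10].

[13, 8, 10]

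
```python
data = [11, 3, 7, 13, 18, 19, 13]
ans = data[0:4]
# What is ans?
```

data has length 7. The slice data[0:4] selects indices [0, 1, 2, 3] (0->11, 1->3, 2->7, 3->13), giving [11, 3, 7, 13].

[11, 3, 7, 13]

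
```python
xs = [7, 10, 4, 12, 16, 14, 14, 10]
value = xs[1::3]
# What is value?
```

xs has length 8. The slice xs[1::3] selects indices [1, 4, 7] (1->10, 4->16, 7->10), giving [10, 16, 10].

[10, 16, 10]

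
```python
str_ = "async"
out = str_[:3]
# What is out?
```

str_ has length 5. The slice str_[:3] selects indices [0, 1, 2] (0->'a', 1->'s', 2->'y'), giving 'asy'.

'asy'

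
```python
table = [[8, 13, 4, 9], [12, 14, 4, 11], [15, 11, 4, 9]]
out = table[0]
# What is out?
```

table has 3 rows. Row 0 is [8, 13, 4, 9].

[8, 13, 4, 9]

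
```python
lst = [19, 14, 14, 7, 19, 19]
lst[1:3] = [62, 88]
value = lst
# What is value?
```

lst starts as [19, 14, 14, 7, 19, 19] (length 6). The slice lst[1:3] covers indices [1, 2] with values [14, 14]. Replacing that slice with [62, 88] (same length) produces [19, 62, 88, 7, 19, 19].

[19, 62, 88, 7, 19, 19]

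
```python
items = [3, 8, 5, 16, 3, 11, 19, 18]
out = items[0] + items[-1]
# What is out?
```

items has length 8. items[0] = 3.
items has length 8. Negative index -1 maps to positive index 8 + (-1) = 7. items[7] = 18.
Sum: 3 + 18 = 21.

21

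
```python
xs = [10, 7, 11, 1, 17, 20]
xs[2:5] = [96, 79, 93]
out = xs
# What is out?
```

xs starts as [10, 7, 11, 1, 17, 20] (length 6). The slice xs[2:5] covers indices [2, 3, 4] with values [11, 1, 17]. Replacing that slice with [96, 79, 93] (same length) produces [10, 7, 96, 79, 93, 20].

[10, 7, 96, 79, 93, 20]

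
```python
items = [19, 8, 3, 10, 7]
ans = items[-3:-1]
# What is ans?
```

items has length 5. The slice items[-3:-1] selects indices [2, 3] (2->3, 3->10), giving [3, 10].

[3, 10]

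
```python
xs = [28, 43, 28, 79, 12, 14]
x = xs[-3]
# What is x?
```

xs has length 6. Negative index -3 maps to positive index 6 + (-3) = 3. xs[3] = 79.

79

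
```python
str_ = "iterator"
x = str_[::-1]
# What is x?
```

str_ has length 8. The slice str_[::-1] selects indices [7, 6, 5, 4, 3, 2, 1, 0] (7->'r', 6->'o', 5->'t', 4->'a', 3->'r', 2->'e', 1->'t', 0->'i'), giving 'rotareti'.

'rotareti'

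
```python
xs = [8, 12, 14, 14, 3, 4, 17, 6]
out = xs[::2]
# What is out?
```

xs has length 8. The slice xs[::2] selects indices [0, 2, 4, 6] (0->8, 2->14, 4->3, 6->17), giving [8, 14, 3, 17].

[8, 14, 3, 17]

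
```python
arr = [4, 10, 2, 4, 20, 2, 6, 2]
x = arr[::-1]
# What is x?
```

arr has length 8. The slice arr[::-1] selects indices [7, 6, 5, 4, 3, 2, 1, 0] (7->2, 6->6, 5->2, 4->20, 3->4, 2->2, 1->10, 0->4), giving [2, 6, 2, 20, 4, 2, 10, 4].

[2, 6, 2, 20, 4, 2, 10, 4]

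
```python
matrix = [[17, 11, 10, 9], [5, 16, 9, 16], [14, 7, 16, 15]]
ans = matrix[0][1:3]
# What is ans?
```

matrix[0] = [17, 11, 10, 9]. matrix[0] has length 4. The slice matrix[0][1:3] selects indices [1, 2] (1->11, 2->10), giving [11, 10].

[11, 10]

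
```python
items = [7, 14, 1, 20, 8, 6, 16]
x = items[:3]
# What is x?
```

items has length 7. The slice items[:3] selects indices [0, 1, 2] (0->7, 1->14, 2->1), giving [7, 14, 1].

[7, 14, 1]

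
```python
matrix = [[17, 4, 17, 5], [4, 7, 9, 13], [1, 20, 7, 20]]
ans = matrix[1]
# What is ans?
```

matrix has 3 rows. Row 1 is [4, 7, 9, 13].

[4, 7, 9, 13]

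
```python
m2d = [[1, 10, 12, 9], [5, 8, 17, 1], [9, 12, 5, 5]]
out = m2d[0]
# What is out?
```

m2d has 3 rows. Row 0 is [1, 10, 12, 9].

[1, 10, 12, 9]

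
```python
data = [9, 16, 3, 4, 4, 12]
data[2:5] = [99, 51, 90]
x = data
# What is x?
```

data starts as [9, 16, 3, 4, 4, 12] (length 6). The slice data[2:5] covers indices [2, 3, 4] with values [3, 4, 4]. Replacing that slice with [99, 51, 90] (same length) produces [9, 16, 99, 51, 90, 12].

[9, 16, 99, 51, 90, 12]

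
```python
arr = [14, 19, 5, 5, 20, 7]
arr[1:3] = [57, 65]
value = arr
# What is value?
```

arr starts as [14, 19, 5, 5, 20, 7] (length 6). The slice arr[1:3] covers indices [1, 2] with values [19, 5]. Replacing that slice with [57, 65] (same length) produces [14, 57, 65, 5, 20, 7].

[14, 57, 65, 5, 20, 7]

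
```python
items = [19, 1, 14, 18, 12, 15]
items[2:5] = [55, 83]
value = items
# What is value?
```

items starts as [19, 1, 14, 18, 12, 15] (length 6). The slice items[2:5] covers indices [2, 3, 4] with values [14, 18, 12]. Replacing that slice with [55, 83] (different length) produces [19, 1, 55, 83, 15].

[19, 1, 55, 83, 15]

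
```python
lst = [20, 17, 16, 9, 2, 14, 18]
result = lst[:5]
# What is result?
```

lst has length 7. The slice lst[:5] selects indices [0, 1, 2, 3, 4] (0->20, 1->17, 2->16, 3->9, 4->2), giving [20, 17, 16, 9, 2].

[20, 17, 16, 9, 2]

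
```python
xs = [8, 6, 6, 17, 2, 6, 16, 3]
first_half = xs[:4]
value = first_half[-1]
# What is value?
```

xs has length 8. The slice xs[:4] selects indices [0, 1, 2, 3] (0->8, 1->6, 2->6, 3->17), giving [8, 6, 6, 17]. So first_half = [8, 6, 6, 17]. Then first_half[-1] = 17.

17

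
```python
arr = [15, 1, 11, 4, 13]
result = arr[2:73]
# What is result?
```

arr has length 5. The slice arr[2:73] selects indices [2, 3, 4] (2->11, 3->4, 4->13), giving [11, 4, 13].

[11, 4, 13]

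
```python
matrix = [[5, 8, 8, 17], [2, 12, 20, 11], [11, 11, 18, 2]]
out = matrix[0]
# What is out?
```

matrix has 3 rows. Row 0 is [5, 8, 8, 17].

[5, 8, 8, 17]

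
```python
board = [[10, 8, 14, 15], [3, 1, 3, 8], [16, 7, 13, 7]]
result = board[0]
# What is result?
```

board has 3 rows. Row 0 is [10, 8, 14, 15].

[10, 8, 14, 15]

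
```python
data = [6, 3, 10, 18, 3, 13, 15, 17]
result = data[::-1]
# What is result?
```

data has length 8. The slice data[::-1] selects indices [7, 6, 5, 4, 3, 2, 1, 0] (7->17, 6->15, 5->13, 4->3, 3->18, 2->10, 1->3, 0->6), giving [17, 15, 13, 3, 18, 10, 3, 6].

[17, 15, 13, 3, 18, 10, 3, 6]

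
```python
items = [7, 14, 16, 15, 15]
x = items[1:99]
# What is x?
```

items has length 5. The slice items[1:99] selects indices [1, 2, 3, 4] (1->14, 2->16, 3->15, 4->15), giving [14, 16, 15, 15].

[14, 16, 15, 15]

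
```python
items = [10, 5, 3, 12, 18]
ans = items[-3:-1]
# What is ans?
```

items has length 5. The slice items[-3:-1] selects indices [2, 3] (2->3, 3->12), giving [3, 12].

[3, 12]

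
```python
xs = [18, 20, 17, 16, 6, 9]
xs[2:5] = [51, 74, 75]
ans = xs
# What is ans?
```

xs starts as [18, 20, 17, 16, 6, 9] (length 6). The slice xs[2:5] covers indices [2, 3, 4] with values [17, 16, 6]. Replacing that slice with [51, 74, 75] (same length) produces [18, 20, 51, 74, 75, 9].

[18, 20, 51, 74, 75, 9]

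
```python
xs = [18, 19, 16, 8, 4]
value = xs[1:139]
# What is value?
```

xs has length 5. The slice xs[1:139] selects indices [1, 2, 3, 4] (1->19, 2->16, 3->8, 4->4), giving [19, 16, 8, 4].

[19, 16, 8, 4]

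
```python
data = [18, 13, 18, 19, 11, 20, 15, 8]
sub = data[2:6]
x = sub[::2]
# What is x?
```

data has length 8. The slice data[2:6] selects indices [2, 3, 4, 5] (2->18, 3->19, 4->11, 5->20), giving [18, 19, 11, 20]. So sub = [18, 19, 11, 20]. sub has length 4. The slice sub[::2] selects indices [0, 2] (0->18, 2->11), giving [18, 11].

[18, 11]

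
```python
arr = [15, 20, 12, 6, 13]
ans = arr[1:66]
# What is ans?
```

arr has length 5. The slice arr[1:66] selects indices [1, 2, 3, 4] (1->20, 2->12, 3->6, 4->13), giving [20, 12, 6, 13].

[20, 12, 6, 13]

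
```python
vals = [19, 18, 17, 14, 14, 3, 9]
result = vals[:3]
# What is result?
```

vals has length 7. The slice vals[:3] selects indices [0, 1, 2] (0->19, 1->18, 2->17), giving [19, 18, 17].

[19, 18, 17]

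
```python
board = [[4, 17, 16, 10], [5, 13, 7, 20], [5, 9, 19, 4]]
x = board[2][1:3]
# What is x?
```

board[2] = [5, 9, 19, 4]. board[2] has length 4. The slice board[2][1:3] selects indices [1, 2] (1->9, 2->19), giving [9, 19].

[9, 19]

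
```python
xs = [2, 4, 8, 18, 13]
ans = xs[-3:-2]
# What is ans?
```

xs has length 5. The slice xs[-3:-2] selects indices [2] (2->8), giving [8].

[8]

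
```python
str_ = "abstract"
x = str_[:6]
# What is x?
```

str_ has length 8. The slice str_[:6] selects indices [0, 1, 2, 3, 4, 5] (0->'a', 1->'b', 2->'s', 3->'t', 4->'r', 5->'a'), giving 'abstra'.

'abstra'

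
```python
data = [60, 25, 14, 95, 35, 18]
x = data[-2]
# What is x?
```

data has length 6. Negative index -2 maps to positive index 6 + (-2) = 4. data[4] = 35.

35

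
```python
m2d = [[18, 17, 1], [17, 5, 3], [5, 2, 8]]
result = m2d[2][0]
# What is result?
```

m2d[2] = [5, 2, 8]. Taking column 0 of that row yields 5.

5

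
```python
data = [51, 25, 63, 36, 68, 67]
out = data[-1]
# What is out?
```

data has length 6. Negative index -1 maps to positive index 6 + (-1) = 5. data[5] = 67.

67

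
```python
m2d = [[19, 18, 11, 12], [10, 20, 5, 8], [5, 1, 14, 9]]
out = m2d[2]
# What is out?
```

m2d has 3 rows. Row 2 is [5, 1, 14, 9].

[5, 1, 14, 9]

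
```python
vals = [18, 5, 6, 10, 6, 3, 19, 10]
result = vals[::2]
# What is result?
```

vals has length 8. The slice vals[::2] selects indices [0, 2, 4, 6] (0->18, 2->6, 4->6, 6->19), giving [18, 6, 6, 19].

[18, 6, 6, 19]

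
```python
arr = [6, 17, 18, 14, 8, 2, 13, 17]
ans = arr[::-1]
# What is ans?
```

arr has length 8. The slice arr[::-1] selects indices [7, 6, 5, 4, 3, 2, 1, 0] (7->17, 6->13, 5->2, 4->8, 3->14, 2->18, 1->17, 0->6), giving [17, 13, 2, 8, 14, 18, 17, 6].

[17, 13, 2, 8, 14, 18, 17, 6]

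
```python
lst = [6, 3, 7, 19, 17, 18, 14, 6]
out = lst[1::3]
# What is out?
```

lst has length 8. The slice lst[1::3] selects indices [1, 4, 7] (1->3, 4->17, 7->6), giving [3, 17, 6].

[3, 17, 6]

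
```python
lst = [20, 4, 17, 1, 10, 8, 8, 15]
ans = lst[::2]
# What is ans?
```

lst has length 8. The slice lst[::2] selects indices [0, 2, 4, 6] (0->20, 2->17, 4->10, 6->8), giving [20, 17, 10, 8].

[20, 17, 10, 8]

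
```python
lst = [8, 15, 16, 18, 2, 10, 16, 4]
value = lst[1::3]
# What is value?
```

lst has length 8. The slice lst[1::3] selects indices [1, 4, 7] (1->15, 4->2, 7->4), giving [15, 2, 4].

[15, 2, 4]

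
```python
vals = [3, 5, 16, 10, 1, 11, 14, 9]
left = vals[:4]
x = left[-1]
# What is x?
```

vals has length 8. The slice vals[:4] selects indices [0, 1, 2, 3] (0->3, 1->5, 2->16, 3->10), giving [3, 5, 16, 10]. So left = [3, 5, 16, 10]. Then left[-1] = 10.

10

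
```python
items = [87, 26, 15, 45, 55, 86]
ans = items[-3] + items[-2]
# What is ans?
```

items has length 6. Negative index -3 maps to positive index 6 + (-3) = 3. items[3] = 45.
items has length 6. Negative index -2 maps to positive index 6 + (-2) = 4. items[4] = 55.
Sum: 45 + 55 = 100.

100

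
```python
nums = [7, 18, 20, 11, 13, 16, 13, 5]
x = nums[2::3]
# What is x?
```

nums has length 8. The slice nums[2::3] selects indices [2, 5] (2->20, 5->16), giving [20, 16].

[20, 16]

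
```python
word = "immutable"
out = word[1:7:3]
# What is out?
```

word has length 9. The slice word[1:7:3] selects indices [1, 4] (1->'m', 4->'t'), giving 'mt'.

'mt'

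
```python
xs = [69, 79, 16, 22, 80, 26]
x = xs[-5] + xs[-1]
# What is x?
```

xs has length 6. Negative index -5 maps to positive index 6 + (-5) = 1. xs[1] = 79.
xs has length 6. Negative index -1 maps to positive index 6 + (-1) = 5. xs[5] = 26.
Sum: 79 + 26 = 105.

105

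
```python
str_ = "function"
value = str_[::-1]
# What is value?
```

str_ has length 8. The slice str_[::-1] selects indices [7, 6, 5, 4, 3, 2, 1, 0] (7->'n', 6->'o', 5->'i', 4->'t', 3->'c', 2->'n', 1->'u', 0->'f'), giving 'noitcnuf'.

'noitcnuf'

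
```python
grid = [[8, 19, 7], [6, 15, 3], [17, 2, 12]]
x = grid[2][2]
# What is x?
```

grid[2] = [17, 2, 12]. Taking column 2 of that row yields 12.

12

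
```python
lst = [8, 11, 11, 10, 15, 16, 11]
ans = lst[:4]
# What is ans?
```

lst has length 7. The slice lst[:4] selects indices [0, 1, 2, 3] (0->8, 1->11, 2->11, 3->10), giving [8, 11, 11, 10].

[8, 11, 11, 10]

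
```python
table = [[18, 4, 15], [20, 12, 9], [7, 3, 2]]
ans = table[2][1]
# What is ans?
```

table[2] = [7, 3, 2]. Taking column 1 of that row yields 3.

3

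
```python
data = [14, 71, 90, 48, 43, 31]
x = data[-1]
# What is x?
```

data has length 6. Negative index -1 maps to positive index 6 + (-1) = 5. data[5] = 31.

31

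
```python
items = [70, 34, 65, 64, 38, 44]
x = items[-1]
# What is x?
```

items has length 6. Negative index -1 maps to positive index 6 + (-1) = 5. items[5] = 44.

44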